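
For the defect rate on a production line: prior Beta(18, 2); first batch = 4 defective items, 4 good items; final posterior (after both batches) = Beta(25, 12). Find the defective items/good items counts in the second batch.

Because Beta–binomial updating is additive in the counts, the combined data contributed (α_post−α_prior, β_post−β_prior) successes and failures.
Total across both batches: 25−18=7 defective items, 12−2=10 good items.
Subtract the first batch: 7−4=3 defective items and 10−4=6 good items.

3 defective items and 6 good items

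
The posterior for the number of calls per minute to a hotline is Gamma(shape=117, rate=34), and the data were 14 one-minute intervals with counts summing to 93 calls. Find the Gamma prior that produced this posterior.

Gamma(shape=24, rate=20)

Gamma–Poisson conjugacy: posterior shape = α + Σxᵢ, posterior rate = β + n.
So α = 117 − 93 = 24 and β = 34 − 14 = 20.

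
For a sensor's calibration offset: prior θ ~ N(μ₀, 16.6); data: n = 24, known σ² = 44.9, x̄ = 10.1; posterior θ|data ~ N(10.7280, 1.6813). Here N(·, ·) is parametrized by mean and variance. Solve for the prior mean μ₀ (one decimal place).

μ₀ = 16.3

The posterior mean is a precision-weighted average: μ_n = (τ₀μ₀ + τ_data·x̄)/(τ₀+τ_data), with τ₀=1/σ₀² and τ_data=n/σ².
Here τ₀ = 1/16.6 = 0.060241 and τ_data = 24/44.9 = 0.534521, so τ_n = 0.594762.
Rearranging for μ₀: μ₀ = (μ_n·τ_n − τ_data·x̄)/τ₀ = (10.7280·0.594762 − 0.534521·10.1) / 0.060241 = 0.981945/0.060241 ≈ 16.3.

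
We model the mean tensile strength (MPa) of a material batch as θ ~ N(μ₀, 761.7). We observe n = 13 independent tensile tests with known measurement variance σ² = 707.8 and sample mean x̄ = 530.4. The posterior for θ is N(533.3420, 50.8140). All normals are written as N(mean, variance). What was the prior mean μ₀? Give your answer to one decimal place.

With known observation variance, the Normal–Normal posterior has precision τ_n = τ₀ + n/σ² and mean μ_n = (τ₀μ₀ + (n/σ²)x̄)/τ_n.
Here τ₀ = 1/761.7 = 0.001313 and τ_data = 13/707.8 = 0.018367, so τ_n = 0.019680.
Rearranging for μ₀: μ₀ = (μ_n·τ_n − τ_data·x̄)/τ₀ = (533.3420·0.019680 − 0.018367·530.4) / 0.001313 = 0.754314/0.001313 ≈ 574.5.

μ₀ = 574.5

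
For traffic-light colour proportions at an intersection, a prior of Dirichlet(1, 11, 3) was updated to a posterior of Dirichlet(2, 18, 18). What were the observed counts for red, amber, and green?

For a Dirichlet(α) prior with multinomial counts c, the posterior is Dirichlet(α + c) componentwise.
Counts are posterior − prior componentwise: 2−1=1, 18−11=7, 18−3=15.

counts (1, 7, 15)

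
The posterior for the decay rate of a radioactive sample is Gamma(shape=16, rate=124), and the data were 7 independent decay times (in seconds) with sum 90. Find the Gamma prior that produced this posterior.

For an exponential likelihood with a Gamma(α, β) prior on the rate, n observations with total T give posterior Gamma(α+n, β+T).
So α = 16 − 7 = 9 and β = 124 − 90 = 34.

Gamma(shape=9, rate=34)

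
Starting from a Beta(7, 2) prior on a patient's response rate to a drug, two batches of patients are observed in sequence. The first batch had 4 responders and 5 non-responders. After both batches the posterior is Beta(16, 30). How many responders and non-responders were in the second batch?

Because Beta–binomial updating is additive in the counts, the combined data contributed (α_post−α_prior, β_post−β_prior) successes and failures.
Total across both batches: 16−7=9 responders, 30−2=28 non-responders.
Subtract the first batch: 9−4=5 responders and 28−5=23 non-responders.

5 responders and 23 non-responders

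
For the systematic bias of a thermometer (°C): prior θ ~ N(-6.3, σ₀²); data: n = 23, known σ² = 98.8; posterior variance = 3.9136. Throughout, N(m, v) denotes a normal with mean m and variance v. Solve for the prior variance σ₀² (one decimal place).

σ₀² = 44.0

For the Normal–Normal model with known σ², precisions add: τ_n = τ₀ + n/σ².
So 1/σ₀² = 1/3.9136 − 23/98.8 = 0.255519 − 0.232794 = 0.022725.
Hence σ₀² = 1/0.022725 ≈ 44.0.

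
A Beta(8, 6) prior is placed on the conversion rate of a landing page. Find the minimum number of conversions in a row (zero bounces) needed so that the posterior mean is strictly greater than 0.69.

After k conversions and 0 bounces the posterior is Beta(8+k, 6), with mean (8+k)/(8+6+k).
Set (8+k)/(14+k) > 0.69 and solve: k > (0.69·14 − 8)/(1 − 0.69) = 5.355.
The smallest integer exceeding 5.355 is 6, and checking k=6: (14)/(20) = 0.7000 > 0.69.

k = 6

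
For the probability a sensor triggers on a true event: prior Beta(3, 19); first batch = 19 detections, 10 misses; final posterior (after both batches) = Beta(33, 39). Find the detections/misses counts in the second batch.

11 detections and 10 misses

Sequential conjugate updates are equivalent to a single update on the pooled data, so total successes = posterior α − prior α and total failures = posterior β − prior β.
Total across both batches: 33−3=30 detections, 39−19=20 misses.
Subtract the first batch: 30−19=11 detections and 20−10=10 misses.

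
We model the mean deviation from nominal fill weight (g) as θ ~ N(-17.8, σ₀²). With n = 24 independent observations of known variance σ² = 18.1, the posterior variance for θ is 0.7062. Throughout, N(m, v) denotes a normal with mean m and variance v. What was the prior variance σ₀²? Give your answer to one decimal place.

σ₀² = 11.1

Posterior precision equals prior precision plus data precision: 1/σ_n² = 1/σ₀² + n/σ².
So 1/σ₀² = 1/0.7062 − 24/18.1 = 1.416029 − 1.325967 = 0.090062.
Hence σ₀² = 1/0.090062 ≈ 11.1.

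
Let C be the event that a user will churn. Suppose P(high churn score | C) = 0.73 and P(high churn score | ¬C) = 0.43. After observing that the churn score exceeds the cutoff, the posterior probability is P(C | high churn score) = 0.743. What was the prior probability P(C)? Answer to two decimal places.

P(C) = 0.63

In odds form, posterior odds = prior odds × likelihood ratio, so prior odds = posterior odds ÷ LR.
Posterior odds = 0.743/(1−0.743) = 2.8911. LR = 0.73/0.43 = 1.6977.
Prior odds = 2.8911/1.6977 = 1.7030, so P(C) = 1.7030/(1+1.7030) ≈ 0.63.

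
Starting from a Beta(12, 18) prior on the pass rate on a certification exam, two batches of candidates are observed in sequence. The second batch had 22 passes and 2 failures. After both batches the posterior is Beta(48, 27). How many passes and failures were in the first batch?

Sequential conjugate updates are equivalent to a single update on the pooled data, so total successes = posterior α − prior α and total failures = posterior β − prior β.
Total across both batches: 48−12=36 passes, 27−18=9 failures.
Subtract the second batch: 36−22=14 passes and 9−2=7 failures.

14 passes and 7 failures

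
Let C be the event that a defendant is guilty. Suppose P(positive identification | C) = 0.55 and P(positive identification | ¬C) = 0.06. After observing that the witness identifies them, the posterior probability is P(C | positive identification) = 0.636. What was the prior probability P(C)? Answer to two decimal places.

Bayes' rule in odds form gives O(C|E) = O(C)·[P(E|C)/P(E|¬C)], hence O(C) = O(C|E)/LR.
Posterior odds = 0.636/(1−0.636) = 1.7473. LR = 0.55/0.06 = 9.1667.
Prior odds = 1.7473/9.1667 = 0.1906, so P(C) = 0.1906/(1+0.1906) ≈ 0.16.

P(C) = 0.16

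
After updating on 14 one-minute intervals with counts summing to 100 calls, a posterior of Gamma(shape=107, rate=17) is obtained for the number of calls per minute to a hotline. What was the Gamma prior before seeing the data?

Gamma–Poisson conjugacy: posterior shape = α + Σxᵢ, posterior rate = β + n.
So α = 107 − 100 = 7 and β = 17 − 14 = 3.

Gamma(shape=7, rate=3)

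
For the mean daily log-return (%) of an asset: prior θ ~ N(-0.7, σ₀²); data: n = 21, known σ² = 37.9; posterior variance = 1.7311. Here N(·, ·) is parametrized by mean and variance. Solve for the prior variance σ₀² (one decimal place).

σ₀² = 42.4

For the Normal–Normal model with known σ², precisions add: τ_n = τ₀ + n/σ².
So 1/σ₀² = 1/1.7311 − 21/37.9 = 0.577667 − 0.554090 = 0.023577.
Hence σ₀² = 1/0.023577 ≈ 42.4.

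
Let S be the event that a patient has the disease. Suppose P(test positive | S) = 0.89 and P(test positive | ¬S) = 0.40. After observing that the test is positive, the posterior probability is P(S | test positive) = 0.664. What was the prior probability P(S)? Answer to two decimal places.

Bayes' rule in odds form gives O(S|E) = O(S)·[P(E|S)/P(E|¬S)], hence O(S) = O(S|E)/LR.
Posterior odds = 0.664/(1−0.664) = 1.9762. LR = 0.89/0.40 = 2.2250.
Prior odds = 1.9762/2.2250 = 0.8882, so P(S) = 0.8882/(1+0.8882) ≈ 0.47.

P(S) = 0.47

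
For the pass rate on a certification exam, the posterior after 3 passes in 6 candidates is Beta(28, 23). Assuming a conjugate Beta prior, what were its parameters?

Under Beta–binomial conjugacy the posterior parameters are (α+s, β+f).
Subtract the data counts: 28−3=25, 23−3=20.

Beta(25, 20)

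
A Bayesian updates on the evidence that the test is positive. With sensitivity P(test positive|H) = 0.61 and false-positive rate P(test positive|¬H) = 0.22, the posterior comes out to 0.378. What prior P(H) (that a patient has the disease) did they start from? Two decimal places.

P(H) = 0.18

Bayes' rule in odds form gives O(H|E) = O(H)·[P(E|H)/P(E|¬H)], hence O(H) = O(H|E)/LR.
Posterior odds = 0.378/(1−0.378) = 0.6077. LR = 0.61/0.22 = 2.7727.
Prior odds = 0.6077/2.7727 = 0.2192, so P(H) = 0.2192/(1+0.2192) ≈ 0.18.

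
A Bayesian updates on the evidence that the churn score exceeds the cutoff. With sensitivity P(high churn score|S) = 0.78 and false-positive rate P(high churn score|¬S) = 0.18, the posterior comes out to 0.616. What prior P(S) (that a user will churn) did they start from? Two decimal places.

P(S) = 0.27

In odds form, posterior odds = prior odds × likelihood ratio, so prior odds = posterior odds ÷ LR.
Posterior odds = 0.616/(1−0.616) = 1.6042. LR = 0.78/0.18 = 4.3333.
Prior odds = 1.6042/4.3333 = 0.3702, so P(S) = 0.3702/(1+0.3702) ≈ 0.27.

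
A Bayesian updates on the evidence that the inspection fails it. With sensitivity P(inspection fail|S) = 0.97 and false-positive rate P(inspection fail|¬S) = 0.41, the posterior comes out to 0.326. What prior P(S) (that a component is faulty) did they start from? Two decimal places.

P(S) = 0.17

In odds form, posterior odds = prior odds × likelihood ratio, so prior odds = posterior odds ÷ LR.
Posterior odds = 0.326/(1−0.326) = 0.4837. LR = 0.97/0.41 = 2.3659.
Prior odds = 0.4837/2.3659 = 0.2044, so P(S) = 0.2044/(1+0.2044) ≈ 0.17.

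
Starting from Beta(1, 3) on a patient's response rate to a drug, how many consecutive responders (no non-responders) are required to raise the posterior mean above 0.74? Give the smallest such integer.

After k responders and 0 non-responders the posterior is Beta(1+k, 3), with mean (1+k)/(1+3+k).
Set (1+k)/(4+k) > 0.74 and solve: k > (0.74·4 − 1)/(1 − 0.74) = 7.538.
The smallest integer exceeding 7.538 is 8, and checking k=8: (9)/(12) = 0.7500 > 0.74.

k = 8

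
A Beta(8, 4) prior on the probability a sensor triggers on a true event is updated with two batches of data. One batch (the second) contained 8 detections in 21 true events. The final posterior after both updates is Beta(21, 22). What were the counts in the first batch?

5 detections and 5 misses

Because Beta–binomial updating is additive in the counts, the combined data contributed (α_post−α_prior, β_post−β_prior) successes and failures.
Total across both batches: 21−8=13 detections, 22−4=18 misses.
Subtract the second batch: 13−8=5 detections and 18−13=5 misses.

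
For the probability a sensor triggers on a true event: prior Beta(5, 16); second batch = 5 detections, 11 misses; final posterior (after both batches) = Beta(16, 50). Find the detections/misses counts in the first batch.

6 detections and 23 misses

Because Beta–binomial updating is additive in the counts, the combined data contributed (α_post−α_prior, β_post−β_prior) successes and failures.
Total across both batches: 16−5=11 detections, 50−16=34 misses.
Subtract the second batch: 11−5=6 detections and 34−11=23 misses.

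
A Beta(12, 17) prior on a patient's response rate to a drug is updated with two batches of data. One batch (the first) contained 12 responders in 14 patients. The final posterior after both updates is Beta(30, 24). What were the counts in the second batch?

6 responders and 5 non-responders

Sequential conjugate updates are equivalent to a single update on the pooled data, so total successes = posterior α − prior α and total failures = posterior β − prior β.
Total across both batches: 30−12=18 responders, 24−17=7 non-responders.
Subtract the first batch: 18−12=6 responders and 7−2=5 non-responders.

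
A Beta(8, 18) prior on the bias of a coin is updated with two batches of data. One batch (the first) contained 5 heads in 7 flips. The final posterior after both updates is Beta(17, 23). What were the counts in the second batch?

4 heads and 3 tails

Sequential conjugate updates are equivalent to a single update on the pooled data, so total successes = posterior α − prior α and total failures = posterior β − prior β.
Total across both batches: 17−8=9 heads, 23−18=5 tails.
Subtract the first batch: 9−5=4 heads and 5−2=3 tails.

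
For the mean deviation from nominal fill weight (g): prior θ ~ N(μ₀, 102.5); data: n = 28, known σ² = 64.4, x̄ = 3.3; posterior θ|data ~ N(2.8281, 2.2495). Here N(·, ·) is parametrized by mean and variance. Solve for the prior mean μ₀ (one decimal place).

μ₀ = -18.2

The posterior mean is a precision-weighted average: μ_n = (τ₀μ₀ + τ_data·x̄)/(τ₀+τ_data), with τ₀=1/σ₀² and τ_data=n/σ².
Here τ₀ = 1/102.5 = 0.009756 and τ_data = 28/64.4 = 0.434783, so τ_n = 0.444539.
Rearranging for μ₀: μ₀ = (μ_n·τ_n − τ_data·x̄)/τ₀ = (2.8281·0.444539 − 0.434783·3.3) / 0.009756 = -0.177583/0.009756 ≈ -18.2.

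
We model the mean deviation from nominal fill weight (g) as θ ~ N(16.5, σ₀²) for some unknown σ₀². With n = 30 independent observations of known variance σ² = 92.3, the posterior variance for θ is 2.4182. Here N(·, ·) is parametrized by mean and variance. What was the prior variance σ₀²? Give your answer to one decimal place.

σ₀² = 11.3

For the Normal–Normal model with known σ², precisions add: τ_n = τ₀ + n/σ².
So 1/σ₀² = 1/2.4182 − 30/92.3 = 0.413531 − 0.325027 = 0.088504.
Hence σ₀² = 1/0.088504 ≈ 11.3.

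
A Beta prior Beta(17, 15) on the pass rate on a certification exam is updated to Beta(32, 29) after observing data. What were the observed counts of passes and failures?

A Beta(a, b) prior with s successes and f failures in binomial data gives a Beta(a+s, b+f) posterior.
Match parameters: s=32−17=15, f=29−15=14.

15 passes and 14 failures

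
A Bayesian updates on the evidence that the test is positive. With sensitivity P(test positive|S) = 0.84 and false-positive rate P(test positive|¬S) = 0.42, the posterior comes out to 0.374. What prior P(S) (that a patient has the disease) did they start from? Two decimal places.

Bayes' rule in odds form gives O(S|E) = O(S)·[P(E|S)/P(E|¬S)], hence O(S) = O(S|E)/LR.
Posterior odds = 0.374/(1−0.374) = 0.5974. LR = 0.84/0.42 = 2.0000.
Prior odds = 0.5974/2.0000 = 0.2987, so P(S) = 0.2987/(1+0.2987) ≈ 0.23.

P(S) = 0.23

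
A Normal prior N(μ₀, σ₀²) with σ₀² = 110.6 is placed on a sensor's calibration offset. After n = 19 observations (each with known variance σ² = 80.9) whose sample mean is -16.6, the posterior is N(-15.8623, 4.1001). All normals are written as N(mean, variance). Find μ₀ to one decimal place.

With known observation variance, the Normal–Normal posterior has precision τ_n = τ₀ + n/σ² and mean μ_n = (τ₀μ₀ + (n/σ²)x̄)/τ_n.
Here τ₀ = 1/110.6 = 0.009042 and τ_data = 19/80.9 = 0.234858, so τ_n = 0.243900.
Rearranging for μ₀: μ₀ = (μ_n·τ_n − τ_data·x̄)/τ₀ = (-15.8623·0.243900 − 0.234858·-16.6) / 0.009042 = 0.029828/0.009042 ≈ 3.3.

μ₀ = 3.3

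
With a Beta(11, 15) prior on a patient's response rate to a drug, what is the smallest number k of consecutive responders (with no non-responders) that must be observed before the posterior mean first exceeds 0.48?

After k responders and 0 non-responders the posterior is Beta(11+k, 15), with mean (11+k)/(11+15+k).
Set (11+k)/(26+k) > 0.48 and solve: k > (0.48·26 − 11)/(1 − 0.48) = 2.846.
The smallest integer exceeding 2.846 is 3, and checking k=3: (14)/(29) = 0.4828 > 0.48.

k = 3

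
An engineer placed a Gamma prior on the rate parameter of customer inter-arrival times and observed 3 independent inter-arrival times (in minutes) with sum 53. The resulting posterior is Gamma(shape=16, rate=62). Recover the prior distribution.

Gamma(shape=13, rate=9)

Gamma–exponential conjugacy: posterior shape = α + n, posterior rate = β + Σtᵢ.
So α = 16 − 3 = 13 and β = 62 − 53 = 9.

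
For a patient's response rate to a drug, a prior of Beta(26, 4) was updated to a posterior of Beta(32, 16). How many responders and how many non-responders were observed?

6 responders and 12 non-responders

Under Beta–binomial conjugacy the posterior parameters are (a+s, b+f).
Match parameters: s=32−26=6, f=16−4=12.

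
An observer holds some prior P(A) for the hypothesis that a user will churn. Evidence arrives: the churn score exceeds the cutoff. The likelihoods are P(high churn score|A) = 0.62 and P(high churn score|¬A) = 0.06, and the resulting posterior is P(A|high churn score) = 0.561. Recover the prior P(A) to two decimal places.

In odds form, posterior odds = prior odds × likelihood ratio, so prior odds = posterior odds ÷ LR.
Posterior odds = 0.561/(1−0.561) = 1.2779. LR = 0.62/0.06 = 10.3333.
Prior odds = 1.2779/10.3333 = 0.1237, so P(A) = 0.1237/(1+0.1237) ≈ 0.11.

P(A) = 0.11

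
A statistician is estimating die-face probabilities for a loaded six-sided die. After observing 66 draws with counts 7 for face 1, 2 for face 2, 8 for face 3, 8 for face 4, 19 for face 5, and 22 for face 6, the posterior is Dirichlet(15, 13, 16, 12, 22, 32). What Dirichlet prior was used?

Dirichlet(8, 11, 8, 4, 3, 10)

For a Dirichlet(α) prior with multinomial counts c, the posterior is Dirichlet(α + c) componentwise.
Subtract each count from the matching posterior parameter: 15−7=8, 13−2=11, 16−8=8, 12−8=4, 22−19=3, 32−22=10.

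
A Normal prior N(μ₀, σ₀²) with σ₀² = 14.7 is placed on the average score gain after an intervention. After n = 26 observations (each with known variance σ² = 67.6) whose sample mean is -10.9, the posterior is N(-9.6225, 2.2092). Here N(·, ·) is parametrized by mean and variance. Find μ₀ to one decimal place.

With known observation variance, the Normal–Normal posterior has precision τ_n = τ₀ + n/σ² and mean μ_n = (τ₀μ₀ + (n/σ²)x̄)/τ_n.
Here τ₀ = 1/14.7 = 0.068027 and τ_data = 26/67.6 = 0.384615, so τ_n = 0.452642.
Rearranging for μ₀: μ₀ = (μ_n·τ_n − τ_data·x̄)/τ₀ = (-9.6225·0.452642 − 0.384615·-10.9) / 0.068027 = -0.163244/0.068027 ≈ -2.4.

μ₀ = -2.4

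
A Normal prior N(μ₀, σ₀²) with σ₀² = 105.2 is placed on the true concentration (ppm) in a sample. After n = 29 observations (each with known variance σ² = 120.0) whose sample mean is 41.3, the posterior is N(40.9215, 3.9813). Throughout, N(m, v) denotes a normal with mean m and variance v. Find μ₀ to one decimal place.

The posterior mean is a precision-weighted average: μ_n = (τ₀μ₀ + τ_data·x̄)/(τ₀+τ_data), with τ₀=1/σ₀² and τ_data=n/σ².
Here τ₀ = 1/105.2 = 0.009506 and τ_data = 29/120.0 = 0.241667, so τ_n = 0.251173.
Rearranging for μ₀: μ₀ = (μ_n·τ_n − τ_data·x̄)/τ₀ = (40.9215·0.251173 − 0.241667·41.3) / 0.009506 = 0.297529/0.009506 ≈ 31.3.

μ₀ = 31.3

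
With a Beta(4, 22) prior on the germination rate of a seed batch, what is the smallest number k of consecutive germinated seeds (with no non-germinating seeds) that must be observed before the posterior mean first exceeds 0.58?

k = 27

After k germinated seeds and 0 non-germinating seeds the posterior is Beta(4+k, 22), with mean (4+k)/(4+22+k).
Set (4+k)/(26+k) > 0.58 and solve: k > (0.58·26 − 4)/(1 − 0.58) = 26.381.
The smallest integer exceeding 26.381 is 27, and checking k=27: (31)/(53) = 0.5849 > 0.58.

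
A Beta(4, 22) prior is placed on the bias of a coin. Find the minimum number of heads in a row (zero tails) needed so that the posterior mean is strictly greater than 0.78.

k = 75

After k heads and 0 tails the posterior is Beta(4+k, 22), with mean (4+k)/(4+22+k).
Set (4+k)/(26+k) > 0.78 and solve: k > (0.78·26 − 4)/(1 − 0.78) = 74.000.
The smallest integer exceeding 74.000 is 75, and checking k=75: (79)/(101) = 0.7822 > 0.78.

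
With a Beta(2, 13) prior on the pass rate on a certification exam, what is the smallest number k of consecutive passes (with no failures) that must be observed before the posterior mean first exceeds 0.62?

After k passes and 0 failures the posterior is Beta(2+k, 13), with mean (2+k)/(2+13+k).
Set (2+k)/(15+k) > 0.62 and solve: k > (0.62·15 − 2)/(1 − 0.62) = 19.211.
The smallest integer exceeding 19.211 is 20, and checking k=20: (22)/(35) = 0.6286 > 0.62.

k = 20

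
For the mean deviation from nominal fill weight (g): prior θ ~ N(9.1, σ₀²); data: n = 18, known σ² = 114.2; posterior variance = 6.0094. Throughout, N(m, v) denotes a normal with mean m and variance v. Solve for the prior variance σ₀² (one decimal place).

Posterior precision equals prior precision plus data precision: 1/σ_n² = 1/σ₀² + n/σ².
So 1/σ₀² = 1/6.0094 − 18/114.2 = 0.166406 − 0.157618 = 0.008788.
Hence σ₀² = 1/0.008788 ≈ 113.8.

σ₀² = 113.8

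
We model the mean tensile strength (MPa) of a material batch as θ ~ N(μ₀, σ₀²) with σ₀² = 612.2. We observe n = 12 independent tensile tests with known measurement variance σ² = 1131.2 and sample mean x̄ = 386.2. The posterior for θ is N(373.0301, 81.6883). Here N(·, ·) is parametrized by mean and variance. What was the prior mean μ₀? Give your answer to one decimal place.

With known observation variance, the Normal–Normal posterior has precision τ_n = τ₀ + n/σ² and mean μ_n = (τ₀μ₀ + (n/σ²)x̄)/τ_n.
Here τ₀ = 1/612.2 = 0.001633 and τ_data = 12/1131.2 = 0.010608, so τ_n = 0.012241.
Rearranging for μ₀: μ₀ = (μ_n·τ_n − τ_data·x̄)/τ₀ = (373.0301·0.012241 − 0.010608·386.2) / 0.001633 = 0.469452/0.001633 ≈ 287.5.

μ₀ = 287.5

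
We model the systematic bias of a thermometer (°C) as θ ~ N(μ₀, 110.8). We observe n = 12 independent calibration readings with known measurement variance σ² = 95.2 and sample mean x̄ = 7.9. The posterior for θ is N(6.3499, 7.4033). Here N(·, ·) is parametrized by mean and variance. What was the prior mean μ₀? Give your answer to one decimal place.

With known observation variance, the Normal–Normal posterior has precision τ_n = τ₀ + n/σ² and mean μ_n = (τ₀μ₀ + (n/σ²)x̄)/τ_n.
Here τ₀ = 1/110.8 = 0.009025 and τ_data = 12/95.2 = 0.126050, so τ_n = 0.135075.
Rearranging for μ₀: μ₀ = (μ_n·τ_n − τ_data·x̄)/τ₀ = (6.3499·0.135075 − 0.126050·7.9) / 0.009025 = -0.138082/0.009025 ≈ -15.3.

μ₀ = -15.3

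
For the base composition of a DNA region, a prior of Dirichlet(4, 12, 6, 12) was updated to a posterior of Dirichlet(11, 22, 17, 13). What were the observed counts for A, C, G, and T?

For a Dirichlet(α) prior with multinomial counts c, the posterior is Dirichlet(α + c) componentwise.
Counts are posterior − prior componentwise: 11−4=7, 22−12=10, 17−6=11, 13−12=1.

counts (7, 10, 11, 1)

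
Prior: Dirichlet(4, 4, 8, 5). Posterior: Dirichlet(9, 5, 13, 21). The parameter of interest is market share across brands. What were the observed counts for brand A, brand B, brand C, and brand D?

counts (5, 1, 5, 16)

For a Dirichlet(α) prior with multinomial counts c, the posterior is Dirichlet(α + c) componentwise.
Counts are posterior − prior componentwise: 9−4=5, 5−4=1, 13−8=5, 21−5=16.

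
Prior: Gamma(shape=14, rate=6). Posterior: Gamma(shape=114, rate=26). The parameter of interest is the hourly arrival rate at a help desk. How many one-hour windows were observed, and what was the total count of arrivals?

n = 20 one-hour windows with total 100 arrivals

A Gamma(α, β) prior (rate parametrization) on a Poisson rate with n observations summing to S gives posterior Gamma(α+S, β+n).
Matching: Σxᵢ = 114 − 14 = 100 and n = 26 − 6 = 20.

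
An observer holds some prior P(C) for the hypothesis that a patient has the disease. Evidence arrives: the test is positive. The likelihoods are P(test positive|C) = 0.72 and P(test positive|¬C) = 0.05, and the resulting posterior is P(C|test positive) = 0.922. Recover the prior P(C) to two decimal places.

P(C) = 0.45

Bayes' rule in odds form gives O(C|E) = O(C)·[P(E|C)/P(E|¬C)], hence O(C) = O(C|E)/LR.
Posterior odds = 0.922/(1−0.922) = 11.8205. LR = 0.72/0.05 = 14.4000.
Prior odds = 11.8205/14.4000 = 0.8209, so P(C) = 0.8209/(1+0.8209) ≈ 0.45.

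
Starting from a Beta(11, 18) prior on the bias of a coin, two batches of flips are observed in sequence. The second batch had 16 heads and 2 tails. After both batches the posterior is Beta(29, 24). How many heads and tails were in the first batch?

2 heads and 4 tails

Sequential conjugate updates are equivalent to a single update on the pooled data, so total successes = posterior α − prior α and total failures = posterior β − prior β.
Total across both batches: 29−11=18 heads, 24−18=6 tails.
Subtract the second batch: 18−16=2 heads and 6−2=4 tails.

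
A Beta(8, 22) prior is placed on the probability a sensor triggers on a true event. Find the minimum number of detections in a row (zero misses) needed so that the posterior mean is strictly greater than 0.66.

k = 35

After k detections and 0 misses the posterior is Beta(8+k, 22), with mean (8+k)/(8+22+k).
Set (8+k)/(30+k) > 0.66 and solve: k > (0.66·30 − 8)/(1 − 0.66) = 34.706.
The smallest integer exceeding 34.706 is 35.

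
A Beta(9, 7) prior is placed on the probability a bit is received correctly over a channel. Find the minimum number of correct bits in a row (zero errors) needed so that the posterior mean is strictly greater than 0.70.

After k correct bits and 0 errors the posterior is Beta(9+k, 7), with mean (9+k)/(9+7+k).
Set (9+k)/(16+k) > 0.70 and solve: k > (0.70·16 − 9)/(1 − 0.70) = 7.333.
The smallest integer exceeding 7.333 is 8, and checking k=8: (17)/(24) = 0.7083 > 0.70.

k = 8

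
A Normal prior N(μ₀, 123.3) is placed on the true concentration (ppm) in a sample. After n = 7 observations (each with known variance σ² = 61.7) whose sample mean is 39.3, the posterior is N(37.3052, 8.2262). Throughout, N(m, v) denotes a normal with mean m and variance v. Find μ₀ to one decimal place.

μ₀ = 9.4

The posterior mean is a precision-weighted average: μ_n = (τ₀μ₀ + τ_data·x̄)/(τ₀+τ_data), with τ₀=1/σ₀² and τ_data=n/σ².
Here τ₀ = 1/123.3 = 0.008110 and τ_data = 7/61.7 = 0.113452, so τ_n = 0.121562.
Rearranging for μ₀: μ₀ = (μ_n·τ_n − τ_data·x̄)/τ₀ = (37.3052·0.121562 − 0.113452·39.3) / 0.008110 = 0.076231/0.008110 ≈ 9.4.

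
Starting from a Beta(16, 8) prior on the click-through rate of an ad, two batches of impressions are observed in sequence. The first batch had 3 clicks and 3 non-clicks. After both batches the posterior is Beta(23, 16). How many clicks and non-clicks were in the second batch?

4 clicks and 5 non-clicks

Sequential conjugate updates are equivalent to a single update on the pooled data, so total successes = posterior α − prior α and total failures = posterior β − prior β.
Total across both batches: 23−16=7 clicks, 16−8=8 non-clicks.
Subtract the first batch: 7−3=4 clicks and 8−3=5 non-clicks.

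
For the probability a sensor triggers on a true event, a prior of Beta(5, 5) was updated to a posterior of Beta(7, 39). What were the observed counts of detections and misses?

Beta is conjugate to the binomial likelihood: posterior = Beta(α+s, β+f).
So s = 7 − 5 = 2 and f = 39 − 5 = 34.

2 detections and 34 misses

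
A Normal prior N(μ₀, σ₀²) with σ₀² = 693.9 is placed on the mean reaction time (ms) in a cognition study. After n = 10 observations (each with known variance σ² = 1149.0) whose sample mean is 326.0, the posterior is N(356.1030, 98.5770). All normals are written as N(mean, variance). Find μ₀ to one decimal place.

The posterior mean is a precision-weighted average: μ_n = (τ₀μ₀ + τ_data·x̄)/(τ₀+τ_data), with τ₀=1/σ₀² and τ_data=n/σ².
Here τ₀ = 1/693.9 = 0.001441 and τ_data = 10/1149.0 = 0.008703, so τ_n = 0.010144.
Rearranging for μ₀: μ₀ = (μ_n·τ_n − τ_data·x̄)/τ₀ = (356.1030·0.010144 − 0.008703·326.0) / 0.001441 = 0.775131/0.001441 ≈ 537.9.

μ₀ = 537.9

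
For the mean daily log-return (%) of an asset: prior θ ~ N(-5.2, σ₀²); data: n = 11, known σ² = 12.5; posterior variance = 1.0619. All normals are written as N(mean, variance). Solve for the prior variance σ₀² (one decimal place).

For the Normal–Normal model with known σ², precisions add: τ_n = τ₀ + n/σ².
So 1/σ₀² = 1/1.0619 − 11/12.5 = 0.941708 − 0.880000 = 0.061708.
Hence σ₀² = 1/0.061708 ≈ 16.2.

σ₀² = 16.2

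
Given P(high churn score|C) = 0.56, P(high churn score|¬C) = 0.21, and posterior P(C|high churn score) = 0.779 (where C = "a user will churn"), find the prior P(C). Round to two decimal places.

P(C) = 0.57

Bayes' rule in odds form gives O(C|E) = O(C)·[P(E|C)/P(E|¬C)], hence O(C) = O(C|E)/LR.
Posterior odds = 0.779/(1−0.779) = 3.5249. LR = 0.56/0.21 = 2.6667.
Prior odds = 3.5249/2.6667 = 1.3218, so P(C) = 1.3218/(1+1.3218) ≈ 0.57.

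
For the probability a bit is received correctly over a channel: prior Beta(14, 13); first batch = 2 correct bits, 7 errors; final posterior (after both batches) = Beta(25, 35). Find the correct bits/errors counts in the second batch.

9 correct bits and 15 errors

Sequential conjugate updates are equivalent to a single update on the pooled data, so total successes = posterior α − prior α and total failures = posterior β − prior β.
Total across both batches: 25−14=11 correct bits, 35−13=22 errors.
Subtract the first batch: 11−2=9 correct bits and 22−7=15 errors.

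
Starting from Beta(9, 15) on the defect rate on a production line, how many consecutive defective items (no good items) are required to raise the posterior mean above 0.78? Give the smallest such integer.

k = 45

After k defective items and 0 good items the posterior is Beta(9+k, 15), with mean (9+k)/(9+15+k).
Set (9+k)/(24+k) > 0.78 and solve: k > (0.78·24 − 9)/(1 − 0.78) = 44.182.
The smallest integer exceeding 44.182 is 45, and checking k=45: (54)/(69) = 0.7826 > 0.78.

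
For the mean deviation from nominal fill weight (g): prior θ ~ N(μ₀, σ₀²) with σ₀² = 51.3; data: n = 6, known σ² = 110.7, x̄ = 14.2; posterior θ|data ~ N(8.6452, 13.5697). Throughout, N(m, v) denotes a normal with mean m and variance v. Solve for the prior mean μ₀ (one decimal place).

μ₀ = -6.8

The posterior mean is a precision-weighted average: μ_n = (τ₀μ₀ + τ_data·x̄)/(τ₀+τ_data), with τ₀=1/σ₀² and τ_data=n/σ².
Here τ₀ = 1/51.3 = 0.019493 and τ_data = 6/110.7 = 0.054201, so τ_n = 0.073694.
Rearranging for μ₀: μ₀ = (μ_n·τ_n − τ_data·x̄)/τ₀ = (8.6452·0.073694 − 0.054201·14.2) / 0.019493 = -0.132555/0.019493 ≈ -6.8.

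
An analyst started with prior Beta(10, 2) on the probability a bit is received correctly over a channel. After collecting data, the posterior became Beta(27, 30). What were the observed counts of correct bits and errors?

A Beta(a, b) prior with s successes and f failures in binomial data gives a Beta(a+s, b+f) posterior.
Match parameters: s=27−10=17, f=30−2=28.

17 correct bits and 28 errors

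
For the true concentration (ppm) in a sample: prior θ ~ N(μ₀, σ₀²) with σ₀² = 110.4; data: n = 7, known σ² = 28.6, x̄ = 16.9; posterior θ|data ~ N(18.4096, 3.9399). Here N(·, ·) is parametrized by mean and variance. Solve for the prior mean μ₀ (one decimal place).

With known observation variance, the Normal–Normal posterior has precision τ_n = τ₀ + n/σ² and mean μ_n = (τ₀μ₀ + (n/σ²)x̄)/τ_n.
Here τ₀ = 1/110.4 = 0.009058 and τ_data = 7/28.6 = 0.244755, so τ_n = 0.253813.
Rearranging for μ₀: μ₀ = (μ_n·τ_n − τ_data·x̄)/τ₀ = (18.4096·0.253813 − 0.244755·16.9) / 0.009058 = 0.536236/0.009058 ≈ 59.2.

μ₀ = 59.2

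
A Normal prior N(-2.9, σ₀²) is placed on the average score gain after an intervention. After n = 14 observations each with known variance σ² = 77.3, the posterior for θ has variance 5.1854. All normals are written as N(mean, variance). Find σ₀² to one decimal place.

σ₀² = 85.2

Posterior precision equals prior precision plus data precision: 1/σ_n² = 1/σ₀² + n/σ².
So 1/σ₀² = 1/5.1854 − 14/77.3 = 0.192849 − 0.181113 = 0.011736.
Hence σ₀² = 1/0.011736 ≈ 85.2.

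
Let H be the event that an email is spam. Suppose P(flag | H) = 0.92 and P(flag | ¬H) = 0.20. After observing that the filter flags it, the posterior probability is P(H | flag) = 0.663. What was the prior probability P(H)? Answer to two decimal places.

In odds form, posterior odds = prior odds × likelihood ratio, so prior odds = posterior odds ÷ LR.
Posterior odds = 0.663/(1−0.663) = 1.9674. LR = 0.92/0.20 = 4.6000.
Prior odds = 1.9674/4.6000 = 0.4277, so P(H) = 0.4277/(1+0.4277) ≈ 0.30.

P(H) = 0.30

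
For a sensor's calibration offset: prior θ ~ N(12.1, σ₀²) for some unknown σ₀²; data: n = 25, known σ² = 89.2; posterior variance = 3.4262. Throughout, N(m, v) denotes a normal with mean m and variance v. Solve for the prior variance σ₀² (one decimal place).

σ₀² = 86.2

Posterior precision equals prior precision plus data precision: 1/σ_n² = 1/σ₀² + n/σ².
So 1/σ₀² = 1/3.4262 − 25/89.2 = 0.291869 − 0.280269 = 0.011600.
Hence σ₀² = 1/0.011600 ≈ 86.2.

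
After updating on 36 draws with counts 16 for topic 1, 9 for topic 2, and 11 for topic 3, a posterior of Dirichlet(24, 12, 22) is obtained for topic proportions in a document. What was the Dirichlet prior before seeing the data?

Dirichlet(8, 3, 11)

For a Dirichlet(α) prior with multinomial counts c, the posterior is Dirichlet(α + c) componentwise.
Subtract each count from the matching posterior parameter: 24−16=8, 12−9=3, 22−11=11.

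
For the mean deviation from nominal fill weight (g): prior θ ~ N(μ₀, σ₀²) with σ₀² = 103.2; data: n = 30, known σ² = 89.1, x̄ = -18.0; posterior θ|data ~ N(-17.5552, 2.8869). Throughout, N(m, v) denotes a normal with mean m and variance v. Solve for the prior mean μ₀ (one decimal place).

μ₀ = -2.1

With known observation variance, the Normal–Normal posterior has precision τ_n = τ₀ + n/σ² and mean μ_n = (τ₀μ₀ + (n/σ²)x̄)/τ_n.
Here τ₀ = 1/103.2 = 0.009690 and τ_data = 30/89.1 = 0.336700, so τ_n = 0.346390.
Rearranging for μ₀: μ₀ = (μ_n·τ_n − τ_data·x̄)/τ₀ = (-17.5552·0.346390 − 0.336700·-18.0) / 0.009690 = -0.020346/0.009690 ≈ -2.1.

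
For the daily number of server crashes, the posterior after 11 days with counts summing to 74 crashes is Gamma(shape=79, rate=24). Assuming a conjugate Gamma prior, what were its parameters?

Gamma(shape=5, rate=13)

Gamma–Poisson conjugacy: posterior shape = α + Σxᵢ, posterior rate = β + n.
So α = 79 − 74 = 5 and β = 24 − 11 = 13.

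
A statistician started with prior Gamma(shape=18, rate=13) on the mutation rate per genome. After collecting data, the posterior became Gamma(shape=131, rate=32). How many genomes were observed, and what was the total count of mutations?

n = 19 genomes with total 113 mutations

Gamma–Poisson conjugacy: posterior shape = α + Σxᵢ, posterior rate = β + n.
Matching: Σxᵢ = 131 − 18 = 113 and n = 32 − 13 = 19.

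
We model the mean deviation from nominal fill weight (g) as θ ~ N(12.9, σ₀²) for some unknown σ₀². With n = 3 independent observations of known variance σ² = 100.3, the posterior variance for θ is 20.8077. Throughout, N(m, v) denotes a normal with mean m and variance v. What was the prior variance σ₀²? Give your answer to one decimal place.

For the Normal–Normal model with known σ², precisions add: τ_n = τ₀ + n/σ².
So 1/σ₀² = 1/20.8077 − 3/100.3 = 0.048059 − 0.029910 = 0.018149.
Hence σ₀² = 1/0.018149 ≈ 55.1.

σ₀² = 55.1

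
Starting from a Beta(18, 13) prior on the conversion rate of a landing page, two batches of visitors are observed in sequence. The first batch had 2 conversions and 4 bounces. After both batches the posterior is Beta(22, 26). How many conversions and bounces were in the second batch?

Sequential conjugate updates are equivalent to a single update on the pooled data, so total successes = posterior α − prior α and total failures = posterior β − prior β.
Total across both batches: 22−18=4 conversions, 26−13=13 bounces.
Subtract the first batch: 4−2=2 conversions and 13−4=9 bounces.

2 conversions and 9 bounces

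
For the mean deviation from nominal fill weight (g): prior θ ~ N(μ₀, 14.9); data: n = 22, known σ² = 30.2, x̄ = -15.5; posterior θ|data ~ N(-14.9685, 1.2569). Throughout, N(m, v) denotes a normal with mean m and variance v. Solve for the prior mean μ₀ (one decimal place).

The posterior mean is a precision-weighted average: μ_n = (τ₀μ₀ + τ_data·x̄)/(τ₀+τ_data), with τ₀=1/σ₀² and τ_data=n/σ².
Here τ₀ = 1/14.9 = 0.067114 and τ_data = 22/30.2 = 0.728477, so τ_n = 0.795591.
Rearranging for μ₀: μ₀ = (μ_n·τ_n − τ_data·x̄)/τ₀ = (-14.9685·0.795591 − 0.728477·-15.5) / 0.067114 = -0.617410/0.067114 ≈ -9.2.

μ₀ = -9.2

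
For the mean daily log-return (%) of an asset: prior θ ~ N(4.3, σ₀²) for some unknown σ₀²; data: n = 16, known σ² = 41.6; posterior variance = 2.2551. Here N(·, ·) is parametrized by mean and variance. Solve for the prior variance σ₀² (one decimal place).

σ₀² = 17.0

Posterior precision equals prior precision plus data precision: 1/σ_n² = 1/σ₀² + n/σ².
So 1/σ₀² = 1/2.2551 − 16/41.6 = 0.443439 − 0.384615 = 0.058824.
Hence σ₀² = 1/0.058824 ≈ 17.0.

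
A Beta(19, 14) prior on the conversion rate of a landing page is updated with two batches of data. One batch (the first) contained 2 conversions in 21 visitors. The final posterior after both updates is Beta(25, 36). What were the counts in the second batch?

4 conversions and 3 bounces

Because Beta–binomial updating is additive in the counts, the combined data contributed (α_post−α_prior, β_post−β_prior) successes and failures.
Total across both batches: 25−19=6 conversions, 36−14=22 bounces.
Subtract the first batch: 6−2=4 conversions and 22−19=3 bounces.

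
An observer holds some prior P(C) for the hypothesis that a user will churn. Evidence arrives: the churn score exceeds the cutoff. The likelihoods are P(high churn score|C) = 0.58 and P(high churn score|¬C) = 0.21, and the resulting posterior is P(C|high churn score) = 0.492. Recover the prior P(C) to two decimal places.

In odds form, posterior odds = prior odds × likelihood ratio, so prior odds = posterior odds ÷ LR.
Posterior odds = 0.492/(1−0.492) = 0.9685. LR = 0.58/0.21 = 2.7619.
Prior odds = 0.9685/2.7619 = 0.3507, so P(C) = 0.3507/(1+0.3507) ≈ 0.26.

P(C) = 0.26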